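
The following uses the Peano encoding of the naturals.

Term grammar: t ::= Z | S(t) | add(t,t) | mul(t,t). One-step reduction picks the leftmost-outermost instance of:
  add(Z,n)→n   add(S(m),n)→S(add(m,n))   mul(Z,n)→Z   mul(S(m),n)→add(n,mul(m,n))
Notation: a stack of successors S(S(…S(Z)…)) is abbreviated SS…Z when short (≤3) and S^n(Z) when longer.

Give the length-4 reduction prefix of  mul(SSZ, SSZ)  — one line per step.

  start: mul(SSZ, SSZ)
  step 1: add(SSZ, mul(SZ, SSZ))
  step 2: S(add(SZ, mul(SZ, SSZ)))
  step 3: S(S(add(Z, mul(SZ, SSZ))))
  step 4: S(S(mul(SZ, SSZ)))

Answer: after 4 steps: S(S(mul(SZ, SSZ)))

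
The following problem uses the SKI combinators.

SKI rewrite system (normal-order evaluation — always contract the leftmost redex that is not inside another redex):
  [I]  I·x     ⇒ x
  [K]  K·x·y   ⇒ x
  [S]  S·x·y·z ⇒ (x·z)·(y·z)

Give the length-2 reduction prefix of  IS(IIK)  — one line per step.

  start: IS(IIK)
  step 1: S(IIK)
  step 2: S(IK)

Answer: after 2 steps: S(IK)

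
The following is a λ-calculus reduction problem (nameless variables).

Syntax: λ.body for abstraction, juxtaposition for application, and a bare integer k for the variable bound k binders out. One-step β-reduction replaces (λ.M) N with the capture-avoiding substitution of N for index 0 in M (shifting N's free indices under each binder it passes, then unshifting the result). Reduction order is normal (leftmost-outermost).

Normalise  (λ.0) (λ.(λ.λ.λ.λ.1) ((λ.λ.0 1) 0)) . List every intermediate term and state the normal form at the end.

Answer: normal form = λ.λ.λ.λ.1  (in 2 steps)

Reduction:
  start: (λ.0) (λ.(λ.λ.λ.λ.1) ((λ.λ.0 1) 0))
  step 1: λ.(λ.λ.λ.λ.1) ((λ.λ.0 1) 0)
  step 2: λ.λ.λ.λ.1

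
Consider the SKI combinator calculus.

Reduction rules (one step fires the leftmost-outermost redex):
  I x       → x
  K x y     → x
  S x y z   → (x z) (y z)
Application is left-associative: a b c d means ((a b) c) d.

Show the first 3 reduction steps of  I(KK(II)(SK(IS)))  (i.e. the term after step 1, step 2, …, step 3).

Answer: after 3 steps: K(SKS)

Reduction:
  start: I(KK(II)(SK(IS)))
  [1] KK(II)(SK(IS))
  [2] K(SK(IS))
  [3] K(SKS)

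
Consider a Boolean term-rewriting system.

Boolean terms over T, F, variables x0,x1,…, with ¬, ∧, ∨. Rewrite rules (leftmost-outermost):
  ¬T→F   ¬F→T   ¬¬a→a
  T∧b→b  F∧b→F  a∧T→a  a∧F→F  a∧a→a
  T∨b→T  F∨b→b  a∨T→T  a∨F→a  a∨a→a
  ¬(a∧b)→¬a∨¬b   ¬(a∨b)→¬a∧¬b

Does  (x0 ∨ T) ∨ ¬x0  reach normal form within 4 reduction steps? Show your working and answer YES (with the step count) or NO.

  start: (x0 ∨ T) ∨ ¬x0
  step 1: T ∨ ¬x0
  step 2: T

Answer: YES — reaches normal form T in 2 ≤ 4 steps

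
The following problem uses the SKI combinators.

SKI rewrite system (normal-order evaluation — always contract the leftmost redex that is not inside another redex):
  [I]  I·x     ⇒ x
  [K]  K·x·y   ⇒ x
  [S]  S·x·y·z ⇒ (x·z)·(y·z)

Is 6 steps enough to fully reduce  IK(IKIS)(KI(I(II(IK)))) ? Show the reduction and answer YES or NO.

Answer: YES — reaches normal form I in 4 ≤ 6 steps

Reduction:
  start: IK(IKIS)(KI(I(II(IK))))
  →1  K(IKIS)(KI(I(II(IK))))
  →2  IKIS
  →3  KIS
  →4  I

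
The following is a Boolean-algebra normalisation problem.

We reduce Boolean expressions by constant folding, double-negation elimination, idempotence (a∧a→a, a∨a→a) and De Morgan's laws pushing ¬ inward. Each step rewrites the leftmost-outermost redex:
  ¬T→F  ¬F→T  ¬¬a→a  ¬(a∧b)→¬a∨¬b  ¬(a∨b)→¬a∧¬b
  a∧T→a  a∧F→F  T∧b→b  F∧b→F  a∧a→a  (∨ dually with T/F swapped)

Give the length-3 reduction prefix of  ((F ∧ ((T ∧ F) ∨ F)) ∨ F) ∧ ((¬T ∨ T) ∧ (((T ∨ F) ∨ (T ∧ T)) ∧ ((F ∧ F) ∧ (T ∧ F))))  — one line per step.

  start: ((F ∧ ((T ∧ F) ∨ F)) ∨ F) ∧ ((¬T ∨ T) ∧ (((T ∨ F) ∨ (T ∧ T)) ∧ ((F ∧ F) ∧ (T ∧ F))))
  step 1: (F ∧ ((T ∧ F) ∨ F)) ∧ ((¬T ∨ T) ∧ (((T ∨ F) ∨ (T ∧ T)) ∧ ((F ∧ F) ∧ (T ∧ F))))
  step 2: F ∧ ((¬T ∨ T) ∧ (((T ∨ F) ∨ (T ∧ T)) ∧ ((F ∧ F) ∧ (T ∧ F))))
  step 3: F

Answer: after 3 steps: F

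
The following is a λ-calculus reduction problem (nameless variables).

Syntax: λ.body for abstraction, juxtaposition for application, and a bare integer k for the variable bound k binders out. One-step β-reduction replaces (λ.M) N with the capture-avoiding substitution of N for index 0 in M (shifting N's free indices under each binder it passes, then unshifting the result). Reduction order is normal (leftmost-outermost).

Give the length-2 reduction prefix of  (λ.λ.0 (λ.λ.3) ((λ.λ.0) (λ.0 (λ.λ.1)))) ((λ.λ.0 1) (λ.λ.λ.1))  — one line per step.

  start: (λ.λ.0 (λ.λ.3) ((λ.λ.0) (λ.0 (λ.λ.1)))) ((λ.λ.0 1) (λ.λ.λ.1))
  step 1: λ.0 (λ.λ.(λ.λ.0 1) (λ.λ.λ.1)) ((λ.λ.0) (λ.0 (λ.λ.1)))
  step 2: λ.0 (λ.λ.λ.0 (λ.λ.λ.1)) ((λ.λ.0) (λ.0 (λ.λ.1)))

Answer: after 2 steps: λ.0 (λ.λ.λ.0 (λ.λ.λ.1)) ((λ.λ.0) (λ.0 (λ.λ.1)))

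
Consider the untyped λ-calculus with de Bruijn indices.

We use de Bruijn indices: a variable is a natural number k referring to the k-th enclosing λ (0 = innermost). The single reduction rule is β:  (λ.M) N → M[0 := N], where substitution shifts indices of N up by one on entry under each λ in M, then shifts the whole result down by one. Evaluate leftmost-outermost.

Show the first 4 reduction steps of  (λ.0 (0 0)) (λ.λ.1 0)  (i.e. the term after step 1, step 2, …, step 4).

Answer: after 4 steps: λ.(λ.λ.1 0) 0

Working:
  start: (λ.0 (0 0)) (λ.λ.1 0)
  [1] (λ.λ.1 0) ((λ.λ.1 0) (λ.λ.1 0))
  [2] λ.(λ.λ.1 0) (λ.λ.1 0) 0
  [3] λ.(λ.(λ.λ.1 0) 0) 0
  [4] λ.(λ.λ.1 0) 0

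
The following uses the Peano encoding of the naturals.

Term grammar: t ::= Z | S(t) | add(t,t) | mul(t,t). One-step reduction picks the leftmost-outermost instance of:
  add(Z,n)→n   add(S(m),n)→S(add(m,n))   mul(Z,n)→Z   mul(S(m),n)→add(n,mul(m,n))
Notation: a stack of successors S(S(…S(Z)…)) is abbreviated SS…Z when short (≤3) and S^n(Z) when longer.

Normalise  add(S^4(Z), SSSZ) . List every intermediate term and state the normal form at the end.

Answer: normal form = S^7(Z)  (in 5 steps)

Working:
  start: add(S^4(Z), SSSZ)
  step 1: S(add(SSSZ, SSSZ))
  step 2: S(S(add(SSZ, SSSZ)))
  step 3: S(S(S(add(SZ, SSSZ))))
  step 4: S(S(S(S(add(Z, SSSZ)))))
  step 5: S^7(Z)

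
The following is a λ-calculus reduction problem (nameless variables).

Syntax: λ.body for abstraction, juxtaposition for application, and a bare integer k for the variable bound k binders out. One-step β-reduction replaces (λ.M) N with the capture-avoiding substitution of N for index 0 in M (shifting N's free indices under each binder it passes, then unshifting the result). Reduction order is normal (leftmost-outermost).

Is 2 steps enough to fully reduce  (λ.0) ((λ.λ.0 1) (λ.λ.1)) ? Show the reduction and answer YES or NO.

Answer: YES — reaches normal form λ.0 (λ.λ.1) in 2 ≤ 2 steps

Working:
  start: (λ.0) ((λ.λ.0 1) (λ.λ.1))
  [1] (λ.λ.0 1) (λ.λ.1)
  [2] λ.0 (λ.λ.1)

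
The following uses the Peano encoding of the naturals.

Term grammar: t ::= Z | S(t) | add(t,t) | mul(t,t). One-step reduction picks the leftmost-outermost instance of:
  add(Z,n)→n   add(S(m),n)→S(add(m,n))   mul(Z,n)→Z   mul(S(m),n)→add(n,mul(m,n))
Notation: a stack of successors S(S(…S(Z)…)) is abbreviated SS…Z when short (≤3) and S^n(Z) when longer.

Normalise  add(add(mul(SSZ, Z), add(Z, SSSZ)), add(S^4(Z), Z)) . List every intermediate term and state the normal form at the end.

  start: add(add(mul(SSZ, Z), add(Z, SSSZ)), add(S^4(Z), Z))
  →1  add(add(add(Z, mul(SZ, Z)), add(Z, SSSZ)), add(S^4(Z), Z))
  →2  add(add(mul(SZ, Z), add(Z, SSSZ)), add(S^4(Z), Z))
  →3  add(add(add(Z, mul(Z, Z)), add(Z, SSSZ)), add(S^4(Z), Z))
  →4  add(add(mul(Z, Z), add(Z, SSSZ)), add(S^4(Z), Z))
  →5  add(add(Z, add(Z, SSSZ)), add(S^4(Z), Z))
  →6  add(add(Z, SSSZ), add(S^4(Z), Z))
  →7  add(SSSZ, add(S^4(Z), Z))
  →8  S(add(SSZ, add(S^4(Z), Z)))
  →9  S(S(add(SZ, add(S^4(Z), Z))))
  →10  S(S(S(add(Z, add(S^4(Z), Z)))))
  →11  S(S(S(add(S^4(Z), Z))))
  →12  S(S(S(S(add(SSSZ, Z)))))
  →13  S(S(S(S(S(add(SSZ, Z))))))
  →14  S(S(S(S(S(S(add(SZ, Z)))))))
  →15  S(S(S(S(S(S(S(add(Z, Z))))))))
  →16  S^7(Z)

Answer: normal form = S^7(Z)  (in 16 steps)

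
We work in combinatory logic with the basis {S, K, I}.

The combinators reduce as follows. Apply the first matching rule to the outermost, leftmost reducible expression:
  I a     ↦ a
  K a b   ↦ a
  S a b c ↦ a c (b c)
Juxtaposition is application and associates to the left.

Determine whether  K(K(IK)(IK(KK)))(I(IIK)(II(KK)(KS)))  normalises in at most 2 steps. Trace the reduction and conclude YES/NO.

  start: K(K(IK)(IK(KK)))(I(IIK)(II(KK)(KS)))
  →1  K(IK)(IK(KK))
  →2  IK

Answer: NO — after 2 steps the term is IK, not yet normal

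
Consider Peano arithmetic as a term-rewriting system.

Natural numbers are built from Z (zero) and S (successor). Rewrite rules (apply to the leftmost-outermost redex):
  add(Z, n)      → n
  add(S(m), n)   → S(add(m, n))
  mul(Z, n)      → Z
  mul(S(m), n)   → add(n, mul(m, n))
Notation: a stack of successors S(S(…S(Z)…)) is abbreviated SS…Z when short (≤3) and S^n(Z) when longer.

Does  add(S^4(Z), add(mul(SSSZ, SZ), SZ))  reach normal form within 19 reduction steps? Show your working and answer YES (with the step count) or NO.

  start: add(S^4(Z), add(mul(SSSZ, SZ), SZ))
  →1  S(add(SSSZ, add(mul(SSSZ, SZ), SZ)))
  →2  S(S(add(SSZ, add(mul(SSSZ, SZ), SZ))))
  →3  S(S(S(add(SZ, add(mul(SSSZ, SZ), SZ)))))
  →4  S(S(S(S(add(Z, add(mul(SSSZ, SZ), SZ))))))
  →5  S(S(S(S(add(mul(SSSZ, SZ), SZ)))))
  →6  S(S(S(S(add(add(SZ, mul(SSZ, SZ)), SZ)))))
  →7  S(S(S(S(add(S(add(Z, mul(SSZ, SZ))), SZ)))))
  →8  S(S(S(S(S(add(add(Z, mul(SSZ, SZ)), SZ))))))
  →9  S(S(S(S(S(add(mul(SSZ, SZ), SZ))))))
  →10  S(S(S(S(S(add(add(SZ, mul(SZ, SZ)), SZ))))))
  →11  S(S(S(S(S(add(S(add(Z, mul(SZ, SZ))), SZ))))))
  →12  S(S(S(S(S(S(add(add(Z, mul(SZ, SZ)), SZ)))))))
  →13  S(S(S(S(S(S(add(mul(SZ, SZ), SZ)))))))
  →14  S(S(S(S(S(S(add(add(SZ, mul(Z, SZ)), SZ)))))))
  →15  S(S(S(S(S(S(add(S(add(Z, mul(Z, SZ))), SZ)))))))
  →16  S(S(S(S(S(S(S(add(add(Z, mul(Z, SZ)), SZ))))))))
  →17  S(S(S(S(S(S(S(add(mul(Z, SZ), SZ))))))))
  →18  S(S(S(S(S(S(S(add(Z, SZ))))))))
  →19  S^8(Z)

Answer: YES — reaches normal form S^8(Z) in 19 ≤ 19 steps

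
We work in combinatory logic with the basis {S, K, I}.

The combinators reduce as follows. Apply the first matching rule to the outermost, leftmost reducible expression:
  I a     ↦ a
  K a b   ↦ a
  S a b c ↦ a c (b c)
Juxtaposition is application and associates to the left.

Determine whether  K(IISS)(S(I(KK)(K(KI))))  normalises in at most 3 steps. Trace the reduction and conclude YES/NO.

Answer: YES — reaches normal form SS in 3 ≤ 3 steps

Derivation:
  start: K(IISS)(S(I(KK)(K(KI))))
  →1  IISS
  →2  ISS
  →3  SS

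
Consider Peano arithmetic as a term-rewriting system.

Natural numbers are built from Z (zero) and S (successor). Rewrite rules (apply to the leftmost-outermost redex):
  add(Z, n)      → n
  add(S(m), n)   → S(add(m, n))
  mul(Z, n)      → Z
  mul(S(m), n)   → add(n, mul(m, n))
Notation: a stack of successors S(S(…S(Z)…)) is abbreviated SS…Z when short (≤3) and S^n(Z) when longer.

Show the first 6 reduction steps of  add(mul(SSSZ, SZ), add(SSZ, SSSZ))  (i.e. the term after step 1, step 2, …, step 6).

Answer: after 6 steps: S(add(S(add(Z, mul(SZ, SZ))), add(SSZ, SSSZ)))

Derivation:
  start: add(mul(SSSZ, SZ), add(SSZ, SSSZ))
  step 1: add(add(SZ, mul(SSZ, SZ)), add(SSZ, SSSZ))
  step 2: add(S(add(Z, mul(SSZ, SZ))), add(SSZ, SSSZ))
  step 3: S(add(add(Z, mul(SSZ, SZ)), add(SSZ, SSSZ)))
  step 4: S(add(mul(SSZ, SZ), add(SSZ, SSSZ)))
  step 5: S(add(add(SZ, mul(SZ, SZ)), add(SSZ, SSSZ)))
  step 6: S(add(S(add(Z, mul(SZ, SZ))), add(SSZ, SSSZ)))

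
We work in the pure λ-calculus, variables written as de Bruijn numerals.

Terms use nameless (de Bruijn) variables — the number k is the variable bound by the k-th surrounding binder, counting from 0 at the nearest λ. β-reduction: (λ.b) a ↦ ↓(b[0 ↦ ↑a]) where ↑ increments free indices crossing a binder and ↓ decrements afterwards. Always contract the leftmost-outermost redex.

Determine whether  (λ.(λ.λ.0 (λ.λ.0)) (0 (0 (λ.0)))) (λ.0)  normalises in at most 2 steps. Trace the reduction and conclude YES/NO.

Answer: YES — reaches normal form λ.0 (λ.λ.0) in 2 ≤ 2 steps

Reduction:
  start: (λ.(λ.λ.0 (λ.λ.0)) (0 (0 (λ.0)))) (λ.0)
  [1] (λ.λ.0 (λ.λ.0)) ((λ.0) ((λ.0) (λ.0)))
  [2] λ.0 (λ.λ.0)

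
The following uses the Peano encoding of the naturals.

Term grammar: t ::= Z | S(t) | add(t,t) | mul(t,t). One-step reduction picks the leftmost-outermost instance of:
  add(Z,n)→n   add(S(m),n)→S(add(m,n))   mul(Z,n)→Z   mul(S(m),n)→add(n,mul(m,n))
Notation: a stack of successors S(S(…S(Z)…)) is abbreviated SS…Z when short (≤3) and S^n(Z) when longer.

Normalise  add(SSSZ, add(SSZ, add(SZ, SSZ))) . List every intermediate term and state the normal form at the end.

Answer: normal form = S^8(Z)  (in 9 steps)

Derivation:
  start: add(SSSZ, add(SSZ, add(SZ, SSZ)))
  [1] S(add(SSZ, add(SSZ, add(SZ, SSZ))))
  [2] S(S(add(SZ, add(SSZ, add(SZ, SSZ)))))
  [3] S(S(S(add(Z, add(SSZ, add(SZ, SSZ))))))
  [4] S(S(S(add(SSZ, add(SZ, SSZ)))))
  [5] S(S(S(S(add(SZ, add(SZ, SSZ))))))
  [6] S(S(S(S(S(add(Z, add(SZ, SSZ)))))))
  [7] S(S(S(S(S(add(SZ, SSZ))))))
  [8] S(S(S(S(S(S(add(Z, SSZ)))))))
  [9] S^8(Z)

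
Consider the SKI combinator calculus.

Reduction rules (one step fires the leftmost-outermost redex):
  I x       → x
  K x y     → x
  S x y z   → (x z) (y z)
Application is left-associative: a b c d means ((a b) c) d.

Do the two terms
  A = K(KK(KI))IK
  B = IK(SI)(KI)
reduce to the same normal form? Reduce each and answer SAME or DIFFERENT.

Answer: DIFFERENT — A ⇓ KK, B ⇓ SI

Derivation:
Term A:
  start: K(KK(KI))IK
  step 1: KK(KI)K
  step 2: KK

Term B:
  start: IK(SI)(KI)
  step 1: K(SI)(KI)
  step 2: SI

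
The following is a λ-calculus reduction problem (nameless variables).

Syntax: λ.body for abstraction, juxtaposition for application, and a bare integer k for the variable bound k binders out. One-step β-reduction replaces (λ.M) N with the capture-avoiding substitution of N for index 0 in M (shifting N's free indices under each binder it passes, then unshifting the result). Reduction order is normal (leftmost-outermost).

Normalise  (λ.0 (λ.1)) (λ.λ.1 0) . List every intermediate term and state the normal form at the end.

  start: (λ.0 (λ.1)) (λ.λ.1 0)
  [1] (λ.λ.1 0) (λ.λ.λ.1 0)
  [2] λ.(λ.λ.λ.1 0) 0
  [3] λ.λ.λ.1 0

Answer: normal form = λ.λ.λ.1 0  (in 3 steps)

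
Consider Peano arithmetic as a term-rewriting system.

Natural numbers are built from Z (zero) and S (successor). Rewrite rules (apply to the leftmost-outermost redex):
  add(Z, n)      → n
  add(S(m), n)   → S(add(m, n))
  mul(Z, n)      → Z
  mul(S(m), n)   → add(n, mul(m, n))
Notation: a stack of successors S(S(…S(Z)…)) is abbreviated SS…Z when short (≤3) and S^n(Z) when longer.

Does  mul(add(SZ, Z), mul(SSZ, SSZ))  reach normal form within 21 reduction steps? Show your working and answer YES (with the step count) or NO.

  start: mul(add(SZ, Z), mul(SSZ, SSZ))
  [1] mul(S(add(Z, Z)), mul(SSZ, SSZ))
  [2] add(mul(SSZ, SSZ), mul(add(Z, Z), mul(SSZ, SSZ)))
  [3] add(add(SSZ, mul(SZ, SSZ)), mul(add(Z, Z), mul(SSZ, SSZ)))
  [4] add(S(add(SZ, mul(SZ, SSZ))), mul(add(Z, Z), mul(SSZ, SSZ)))
  [5] S(add(add(SZ, mul(SZ, SSZ)), mul(add(Z, Z), mul(SSZ, SSZ))))
  [6] S(add(S(add(Z, mul(SZ, SSZ))), mul(add(Z, Z), mul(SSZ, SSZ))))
  [7] S(S(add(add(Z, mul(SZ, SSZ)), mul(add(Z, Z), mul(SSZ, SSZ)))))
  [8] S(S(add(mul(SZ, SSZ), mul(add(Z, Z), mul(SSZ, SSZ)))))
  [9] S(S(add(add(SSZ, mul(Z, SSZ)), mul(add(Z, Z), mul(SSZ, SSZ)))))
  [10] S(S(add(S(add(SZ, mul(Z, SSZ))), mul(add(Z, Z), mul(SSZ, SSZ)))))
  [11] S(S(S(add(add(SZ, mul(Z, SSZ)), mul(add(Z, Z), mul(SSZ, SSZ))))))
  [12] S(S(S(add(S(add(Z, mul(Z, SSZ))), mul(add(Z, Z), mul(SSZ, SSZ))))))
  [13] S(S(S(S(add(add(Z, mul(Z, SSZ)), mul(add(Z, Z), mul(SSZ, SSZ)))))))
  [14] S(S(S(S(add(mul(Z, SSZ), mul(add(Z, Z), mul(SSZ, SSZ)))))))
  [15] S(S(S(S(add(Z, mul(add(Z, Z), mul(SSZ, SSZ)))))))
  [16] S(S(S(S(mul(add(Z, Z), mul(SSZ, SSZ))))))
  [17] S(S(S(S(mul(Z, mul(SSZ, SSZ))))))
  [18] S^4(Z)

Answer: YES — reaches normal form S^4(Z) in 18 ≤ 21 steps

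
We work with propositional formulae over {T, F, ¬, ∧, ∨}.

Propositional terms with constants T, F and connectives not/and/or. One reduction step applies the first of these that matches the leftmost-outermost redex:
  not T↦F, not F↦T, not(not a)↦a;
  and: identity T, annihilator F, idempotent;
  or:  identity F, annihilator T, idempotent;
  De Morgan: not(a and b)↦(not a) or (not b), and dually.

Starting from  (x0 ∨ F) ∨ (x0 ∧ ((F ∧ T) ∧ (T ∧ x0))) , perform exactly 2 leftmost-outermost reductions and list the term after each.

  start: (x0 ∨ F) ∨ (x0 ∧ ((F ∧ T) ∧ (T ∧ x0)))
  [1] x0 ∨ (x0 ∧ ((F ∧ T) ∧ (T ∧ x0)))
  [2] x0 ∨ (x0 ∧ (F ∧ (T ∧ x0)))

Answer: after 2 steps: x0 ∨ (x0 ∧ (F ∧ (T ∧ x0)))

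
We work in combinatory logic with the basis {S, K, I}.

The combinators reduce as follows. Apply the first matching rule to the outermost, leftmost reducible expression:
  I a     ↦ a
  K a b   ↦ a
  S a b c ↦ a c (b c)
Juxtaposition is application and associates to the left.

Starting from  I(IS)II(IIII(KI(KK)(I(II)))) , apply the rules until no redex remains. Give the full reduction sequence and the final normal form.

  start: I(IS)II(IIII(KI(KK)(I(II))))
  step 1: ISII(IIII(KI(KK)(I(II))))
  step 2: SII(IIII(KI(KK)(I(II))))
  step 3: I(IIII(KI(KK)(I(II))))(I(IIII(KI(KK)(I(II)))))
  step 4: IIII(KI(KK)(I(II)))(I(IIII(KI(KK)(I(II)))))
  step 5: III(KI(KK)(I(II)))(I(IIII(KI(KK)(I(II)))))
  step 6: II(KI(KK)(I(II)))(I(IIII(KI(KK)(I(II)))))
  step 7: I(KI(KK)(I(II)))(I(IIII(KI(KK)(I(II)))))
  step 8: KI(KK)(I(II))(I(IIII(KI(KK)(I(II)))))
  step 9: I(I(II))(I(IIII(KI(KK)(I(II)))))
  step 10: I(II)(I(IIII(KI(KK)(I(II)))))
  step 11: II(I(IIII(KI(KK)(I(II)))))
  step 12: I(I(IIII(KI(KK)(I(II)))))
  step 13: I(IIII(KI(KK)(I(II))))
  step 14: IIII(KI(KK)(I(II)))
  step 15: III(KI(KK)(I(II)))
  step 16: II(KI(KK)(I(II)))
  step 17: I(KI(KK)(I(II)))
  step 18: KI(KK)(I(II))
  step 19: I(I(II))
  step 20: I(II)
  step 21: II
  step 22: I

Answer: normal form = I  (in 22 steps)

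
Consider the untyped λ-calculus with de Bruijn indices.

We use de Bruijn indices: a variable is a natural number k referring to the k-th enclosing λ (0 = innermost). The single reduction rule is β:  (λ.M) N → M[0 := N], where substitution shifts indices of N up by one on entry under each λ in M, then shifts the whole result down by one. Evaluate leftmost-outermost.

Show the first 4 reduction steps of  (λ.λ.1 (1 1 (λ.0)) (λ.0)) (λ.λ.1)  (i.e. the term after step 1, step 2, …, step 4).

Answer: after 4 steps: λ.(λ.λ.λ.1) (λ.0)

Reduction:
  start: (λ.λ.1 (1 1 (λ.0)) (λ.0)) (λ.λ.1)
  [1] λ.(λ.λ.1) ((λ.λ.1) (λ.λ.1) (λ.0)) (λ.0)
  [2] λ.(λ.(λ.λ.1) (λ.λ.1) (λ.0)) (λ.0)
  [3] λ.(λ.λ.1) (λ.λ.1) (λ.0)
  [4] λ.(λ.λ.λ.1) (λ.0)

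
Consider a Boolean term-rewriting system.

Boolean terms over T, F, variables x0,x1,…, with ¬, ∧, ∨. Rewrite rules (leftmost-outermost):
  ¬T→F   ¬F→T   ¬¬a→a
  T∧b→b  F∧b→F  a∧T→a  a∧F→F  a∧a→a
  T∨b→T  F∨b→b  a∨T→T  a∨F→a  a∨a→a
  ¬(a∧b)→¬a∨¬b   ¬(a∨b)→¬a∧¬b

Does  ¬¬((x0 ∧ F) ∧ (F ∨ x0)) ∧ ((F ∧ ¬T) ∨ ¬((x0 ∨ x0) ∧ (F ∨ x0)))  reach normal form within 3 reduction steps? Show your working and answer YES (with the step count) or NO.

Answer: NO — after 3 steps the term is F ∧ ((F ∧ ¬T) ∨ ¬((x0 ∨ x0) ∧ (F ∨ x0))), not yet normal

Reduction:
  start: ¬¬((x0 ∧ F) ∧ (F ∨ x0)) ∧ ((F ∧ ¬T) ∨ ¬((x0 ∨ x0) ∧ (F ∨ x0)))
  [1] ((x0 ∧ F) ∧ (F ∨ x0)) ∧ ((F ∧ ¬T) ∨ ¬((x0 ∨ x0) ∧ (F ∨ x0)))
  [2] (F ∧ (F ∨ x0)) ∧ ((F ∧ ¬T) ∨ ¬((x0 ∨ x0) ∧ (F ∨ x0)))
  [3] F ∧ ((F ∧ ¬T) ∨ ¬((x0 ∨ x0) ∧ (F ∨ x0)))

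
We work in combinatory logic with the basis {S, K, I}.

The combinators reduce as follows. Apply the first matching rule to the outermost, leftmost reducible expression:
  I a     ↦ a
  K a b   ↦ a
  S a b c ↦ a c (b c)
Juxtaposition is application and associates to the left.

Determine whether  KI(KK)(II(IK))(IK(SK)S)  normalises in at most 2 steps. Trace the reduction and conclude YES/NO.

Answer: NO — after 2 steps the term is II(IK)(IK(SK)S), not yet normal

Reduction:
  start: KI(KK)(II(IK))(IK(SK)S)
  [1] I(II(IK))(IK(SK)S)
  [2] II(IK)(IK(SK)S)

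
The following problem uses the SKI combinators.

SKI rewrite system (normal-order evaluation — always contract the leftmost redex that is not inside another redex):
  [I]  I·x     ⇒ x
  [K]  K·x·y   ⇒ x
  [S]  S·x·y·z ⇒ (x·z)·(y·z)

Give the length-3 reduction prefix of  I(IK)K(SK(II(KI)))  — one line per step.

  start: I(IK)K(SK(II(KI)))
  [1] IKK(SK(II(KI)))
  [2] KK(SK(II(KI)))
  [3] K

Answer: after 3 steps: K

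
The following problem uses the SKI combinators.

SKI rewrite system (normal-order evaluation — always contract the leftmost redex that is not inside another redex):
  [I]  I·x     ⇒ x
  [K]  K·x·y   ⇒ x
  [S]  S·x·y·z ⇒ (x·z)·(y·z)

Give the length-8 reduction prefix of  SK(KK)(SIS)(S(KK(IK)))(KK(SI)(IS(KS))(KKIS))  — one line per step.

Answer: after 8 steps: K(IS(KS))(KKIS)

Derivation:
  start: SK(KK)(SIS)(S(KK(IK)))(KK(SI)(IS(KS))(KKIS))
  →1  K(SIS)(KK(SIS))(S(KK(IK)))(KK(SI)(IS(KS))(KKIS))
  →2  SIS(S(KK(IK)))(KK(SI)(IS(KS))(KKIS))
  →3  I(S(KK(IK)))(S(S(KK(IK))))(KK(SI)(IS(KS))(KKIS))
  →4  S(KK(IK))(S(S(KK(IK))))(KK(SI)(IS(KS))(KKIS))
  →5  KK(IK)(KK(SI)(IS(KS))(KKIS))(S(S(KK(IK)))(KK(SI)(IS(KS))(KKIS)))
  →6  K(KK(SI)(IS(KS))(KKIS))(S(S(KK(IK)))(KK(SI)(IS(KS))(KKIS)))
  →7  KK(SI)(IS(KS))(KKIS)
  →8  K(IS(KS))(KKIS)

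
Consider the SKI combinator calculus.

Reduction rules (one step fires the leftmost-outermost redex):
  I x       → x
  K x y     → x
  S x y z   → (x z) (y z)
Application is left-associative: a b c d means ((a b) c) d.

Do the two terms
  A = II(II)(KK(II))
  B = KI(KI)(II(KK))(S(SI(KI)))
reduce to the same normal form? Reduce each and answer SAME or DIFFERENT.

Term A:
  start: II(II)(KK(II))
  step 1: I(II)(KK(II))
  step 2: II(KK(II))
  step 3: I(KK(II))
  step 4: KK(II)
  step 5: K

Term B:
  start: KI(KI)(II(KK))(S(SI(KI)))
  step 1: I(II(KK))(S(SI(KI)))
  step 2: II(KK)(S(SI(KI)))
  step 3: I(KK)(S(SI(KI)))
  step 4: KK(S(SI(KI)))
  step 5: K

Answer: SAME — A ⇓ K, B ⇓ K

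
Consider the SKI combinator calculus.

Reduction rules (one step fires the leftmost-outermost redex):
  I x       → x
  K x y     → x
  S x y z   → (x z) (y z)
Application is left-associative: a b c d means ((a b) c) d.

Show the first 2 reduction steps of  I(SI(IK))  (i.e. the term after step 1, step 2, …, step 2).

Answer: after 2 steps: SIK

Working:
  start: I(SI(IK))
  step 1: SI(IK)
  step 2: SIK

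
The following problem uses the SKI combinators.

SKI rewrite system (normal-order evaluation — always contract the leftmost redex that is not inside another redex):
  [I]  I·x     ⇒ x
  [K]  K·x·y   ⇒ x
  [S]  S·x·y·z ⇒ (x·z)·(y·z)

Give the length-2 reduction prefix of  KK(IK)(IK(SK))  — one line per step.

  start: KK(IK)(IK(SK))
  step 1: K(IK(SK))
  step 2: K(K(SK))

Answer: after 2 steps: K(K(SK))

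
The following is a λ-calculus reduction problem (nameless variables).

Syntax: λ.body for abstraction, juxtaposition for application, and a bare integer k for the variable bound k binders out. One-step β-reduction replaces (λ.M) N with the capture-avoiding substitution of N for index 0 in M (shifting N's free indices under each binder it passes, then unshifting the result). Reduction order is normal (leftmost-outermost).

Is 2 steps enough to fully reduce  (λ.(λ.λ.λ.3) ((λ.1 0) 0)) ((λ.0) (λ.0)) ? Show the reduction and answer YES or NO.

  start: (λ.(λ.λ.λ.3) ((λ.1 0) 0)) ((λ.0) (λ.0))
  step 1: (λ.λ.λ.(λ.0) (λ.0)) ((λ.(λ.0) (λ.0) 0) ((λ.0) (λ.0)))
  step 2: λ.λ.(λ.0) (λ.0)

Answer: NO — after 2 steps the term is λ.λ.(λ.0) (λ.0), not yet normal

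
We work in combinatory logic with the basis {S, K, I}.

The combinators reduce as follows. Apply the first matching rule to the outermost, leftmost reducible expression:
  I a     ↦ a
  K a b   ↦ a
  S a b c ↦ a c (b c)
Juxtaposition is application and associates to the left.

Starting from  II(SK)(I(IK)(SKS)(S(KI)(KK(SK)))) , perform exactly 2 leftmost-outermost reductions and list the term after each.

  start: II(SK)(I(IK)(SKS)(S(KI)(KK(SK))))
  [1] I(SK)(I(IK)(SKS)(S(KI)(KK(SK))))
  [2] SK(I(IK)(SKS)(S(KI)(KK(SK))))

Answer: after 2 steps: SK(I(IK)(SKS)(S(KI)(KK(SK))))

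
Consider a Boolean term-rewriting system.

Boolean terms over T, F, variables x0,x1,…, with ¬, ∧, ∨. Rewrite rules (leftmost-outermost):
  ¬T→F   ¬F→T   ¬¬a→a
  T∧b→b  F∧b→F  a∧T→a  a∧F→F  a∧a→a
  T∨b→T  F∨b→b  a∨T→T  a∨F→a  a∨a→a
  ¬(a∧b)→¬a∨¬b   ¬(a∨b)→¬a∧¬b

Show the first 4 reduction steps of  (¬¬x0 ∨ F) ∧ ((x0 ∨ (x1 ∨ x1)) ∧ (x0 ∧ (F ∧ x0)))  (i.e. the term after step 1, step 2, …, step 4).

Answer: after 4 steps: x0 ∧ ((x0 ∨ x1) ∧ (x0 ∧ F))

Reduction:
  start: (¬¬x0 ∨ F) ∧ ((x0 ∨ (x1 ∨ x1)) ∧ (x0 ∧ (F ∧ x0)))
  step 1: ¬¬x0 ∧ ((x0 ∨ (x1 ∨ x1)) ∧ (x0 ∧ (F ∧ x0)))
  step 2: x0 ∧ ((x0 ∨ (x1 ∨ x1)) ∧ (x0 ∧ (F ∧ x0)))
  step 3: x0 ∧ ((x0 ∨ x1) ∧ (x0 ∧ (F ∧ x0)))
  step 4: x0 ∧ ((x0 ∨ x1) ∧ (x0 ∧ F))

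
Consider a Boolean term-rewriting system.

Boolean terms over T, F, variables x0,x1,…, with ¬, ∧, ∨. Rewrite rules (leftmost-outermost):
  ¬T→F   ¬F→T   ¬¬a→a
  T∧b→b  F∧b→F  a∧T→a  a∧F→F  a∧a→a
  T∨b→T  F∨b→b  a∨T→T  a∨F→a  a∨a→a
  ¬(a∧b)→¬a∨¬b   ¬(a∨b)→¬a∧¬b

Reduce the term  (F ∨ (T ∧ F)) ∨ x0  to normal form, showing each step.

Answer: normal form = x0  (in 3 steps)

Derivation:
  start: (F ∨ (T ∧ F)) ∨ x0
  [1] (T ∧ F) ∨ x0
  [2] F ∨ x0
  [3] x0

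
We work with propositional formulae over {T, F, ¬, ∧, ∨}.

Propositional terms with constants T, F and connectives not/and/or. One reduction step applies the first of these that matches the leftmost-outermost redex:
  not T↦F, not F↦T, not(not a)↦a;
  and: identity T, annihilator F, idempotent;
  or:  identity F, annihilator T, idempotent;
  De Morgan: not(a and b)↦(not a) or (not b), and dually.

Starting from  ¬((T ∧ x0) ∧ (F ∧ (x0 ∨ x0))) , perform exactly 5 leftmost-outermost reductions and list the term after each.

  start: ¬((T ∧ x0) ∧ (F ∧ (x0 ∨ x0)))
  step 1: ¬(T ∧ x0) ∨ ¬(F ∧ (x0 ∨ x0))
  step 2: (¬T ∨ ¬x0) ∨ ¬(F ∧ (x0 ∨ x0))
  step 3: (F ∨ ¬x0) ∨ ¬(F ∧ (x0 ∨ x0))
  step 4: ¬x0 ∨ ¬(F ∧ (x0 ∨ x0))
  step 5: ¬x0 ∨ (¬F ∨ ¬(x0 ∨ x0))

Answer: after 5 steps: ¬x0 ∨ (¬F ∨ ¬(x0 ∨ x0))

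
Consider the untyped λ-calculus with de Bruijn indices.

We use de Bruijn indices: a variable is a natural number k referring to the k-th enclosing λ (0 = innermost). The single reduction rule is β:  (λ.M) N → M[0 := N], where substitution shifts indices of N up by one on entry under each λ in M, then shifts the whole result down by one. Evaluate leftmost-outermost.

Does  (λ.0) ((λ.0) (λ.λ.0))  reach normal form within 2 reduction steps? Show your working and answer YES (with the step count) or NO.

  start: (λ.0) ((λ.0) (λ.λ.0))
  [1] (λ.0) (λ.λ.0)
  [2] λ.λ.0

Answer: YES — reaches normal form λ.λ.0 in 2 ≤ 2 steps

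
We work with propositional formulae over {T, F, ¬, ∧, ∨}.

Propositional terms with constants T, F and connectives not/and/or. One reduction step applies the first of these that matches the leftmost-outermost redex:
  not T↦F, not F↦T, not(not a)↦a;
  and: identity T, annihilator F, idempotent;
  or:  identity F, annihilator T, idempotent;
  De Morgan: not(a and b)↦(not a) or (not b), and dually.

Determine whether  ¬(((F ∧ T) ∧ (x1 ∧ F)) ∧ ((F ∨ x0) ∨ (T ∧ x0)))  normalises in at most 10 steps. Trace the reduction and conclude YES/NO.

Answer: YES — reaches normal form T in 7 ≤ 10 steps

Reduction:
  start: ¬(((F ∧ T) ∧ (x1 ∧ F)) ∧ ((F ∨ x0) ∨ (T ∧ x0)))
  step 1: ¬((F ∧ T) ∧ (x1 ∧ F)) ∨ ¬((F ∨ x0) ∨ (T ∧ x0))
  step 2: (¬(F ∧ T) ∨ ¬(x1 ∧ F)) ∨ ¬((F ∨ x0) ∨ (T ∧ x0))
  step 3: ((¬F ∨ ¬T) ∨ ¬(x1 ∧ F)) ∨ ¬((F ∨ x0) ∨ (T ∧ x0))
  step 4: ((T ∨ ¬T) ∨ ¬(x1 ∧ F)) ∨ ¬((F ∨ x0) ∨ (T ∧ x0))
  step 5: (T ∨ ¬(x1 ∧ F)) ∨ ¬((F ∨ x0) ∨ (T ∧ x0))
  step 6: T ∨ ¬((F ∨ x0) ∨ (T ∧ x0))
  step 7: T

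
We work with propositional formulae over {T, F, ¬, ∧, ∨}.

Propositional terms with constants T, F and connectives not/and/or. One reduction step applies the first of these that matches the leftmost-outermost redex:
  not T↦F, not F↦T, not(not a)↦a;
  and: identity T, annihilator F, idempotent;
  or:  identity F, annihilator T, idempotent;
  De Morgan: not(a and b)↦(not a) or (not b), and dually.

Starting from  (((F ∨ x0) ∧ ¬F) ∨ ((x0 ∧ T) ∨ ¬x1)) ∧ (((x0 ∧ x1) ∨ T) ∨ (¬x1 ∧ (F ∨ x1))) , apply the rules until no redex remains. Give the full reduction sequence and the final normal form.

  start: (((F ∨ x0) ∧ ¬F) ∨ ((x0 ∧ T) ∨ ¬x1)) ∧ (((x0 ∧ x1) ∨ T) ∨ (¬x1 ∧ (F ∨ x1)))
  →1  ((x0 ∧ ¬F) ∨ ((x0 ∧ T) ∨ ¬x1)) ∧ (((x0 ∧ x1) ∨ T) ∨ (¬x1 ∧ (F ∨ x1)))
  →2  ((x0 ∧ T) ∨ ((x0 ∧ T) ∨ ¬x1)) ∧ (((x0 ∧ x1) ∨ T) ∨ (¬x1 ∧ (F ∨ x1)))
  →3  (x0 ∨ ((x0 ∧ T) ∨ ¬x1)) ∧ (((x0 ∧ x1) ∨ T) ∨ (¬x1 ∧ (F ∨ x1)))
  →4  (x0 ∨ (x0 ∨ ¬x1)) ∧ (((x0 ∧ x1) ∨ T) ∨ (¬x1 ∧ (F ∨ x1)))
  →5  (x0 ∨ (x0 ∨ ¬x1)) ∧ (T ∨ (¬x1 ∧ (F ∨ x1)))
  →6  (x0 ∨ (x0 ∨ ¬x1)) ∧ T
  →7  x0 ∨ (x0 ∨ ¬x1)

Answer: normal form = x0 ∨ (x0 ∨ ¬x1)  (in 7 steps)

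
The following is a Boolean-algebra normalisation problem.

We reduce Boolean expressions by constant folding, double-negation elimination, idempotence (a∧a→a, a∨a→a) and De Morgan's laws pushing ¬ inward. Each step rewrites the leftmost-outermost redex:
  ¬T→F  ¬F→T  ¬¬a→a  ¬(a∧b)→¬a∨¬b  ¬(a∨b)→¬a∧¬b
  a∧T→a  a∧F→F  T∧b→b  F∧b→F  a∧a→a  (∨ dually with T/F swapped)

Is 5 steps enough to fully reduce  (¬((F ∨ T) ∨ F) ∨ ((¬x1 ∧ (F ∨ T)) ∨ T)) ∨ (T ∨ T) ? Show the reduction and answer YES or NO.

  start: (¬((F ∨ T) ∨ F) ∨ ((¬x1 ∧ (F ∨ T)) ∨ T)) ∨ (T ∨ T)
  [1] ((¬(F ∨ T) ∧ ¬F) ∨ ((¬x1 ∧ (F ∨ T)) ∨ T)) ∨ (T ∨ T)
  [2] (((¬F ∧ ¬T) ∧ ¬F) ∨ ((¬x1 ∧ (F ∨ T)) ∨ T)) ∨ (T ∨ T)
  [3] (((T ∧ ¬T) ∧ ¬F) ∨ ((¬x1 ∧ (F ∨ T)) ∨ T)) ∨ (T ∨ T)
  [4] ((¬T ∧ ¬F) ∨ ((¬x1 ∧ (F ∨ T)) ∨ T)) ∨ (T ∨ T)
  [5] ((F ∧ ¬F) ∨ ((¬x1 ∧ (F ∨ T)) ∨ T)) ∨ (T ∨ T)

Answer: NO — after 5 steps the term is ((F ∧ ¬F) ∨ ((¬x1 ∧ (F ∨ T)) ∨ T)) ∨ (T ∨ T), not yet normal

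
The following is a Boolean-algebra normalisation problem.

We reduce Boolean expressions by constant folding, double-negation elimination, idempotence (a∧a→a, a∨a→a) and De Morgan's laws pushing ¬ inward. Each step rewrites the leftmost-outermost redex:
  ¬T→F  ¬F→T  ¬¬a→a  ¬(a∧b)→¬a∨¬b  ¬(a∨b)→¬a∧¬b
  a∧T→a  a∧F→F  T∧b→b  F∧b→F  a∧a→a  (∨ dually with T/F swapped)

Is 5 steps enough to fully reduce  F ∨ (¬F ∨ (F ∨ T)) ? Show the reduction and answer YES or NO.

  start: F ∨ (¬F ∨ (F ∨ T))
  →1  ¬F ∨ (F ∨ T)
  →2  T ∨ (F ∨ T)
  →3  T

Answer: YES — reaches normal form T in 3 ≤ 5 steps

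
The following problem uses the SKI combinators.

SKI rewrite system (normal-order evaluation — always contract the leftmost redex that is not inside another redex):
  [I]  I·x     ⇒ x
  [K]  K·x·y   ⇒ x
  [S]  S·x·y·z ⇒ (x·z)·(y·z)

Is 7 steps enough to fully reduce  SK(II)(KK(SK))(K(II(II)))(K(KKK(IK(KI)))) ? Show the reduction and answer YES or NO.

Answer: YES — reaches normal form KI in 7 ≤ 7 steps

Working:
  start: SK(II)(KK(SK))(K(II(II)))(K(KKK(IK(KI))))
  [1] K(KK(SK))(II(KK(SK)))(K(II(II)))(K(KKK(IK(KI))))
  [2] KK(SK)(K(II(II)))(K(KKK(IK(KI))))
  [3] K(K(II(II)))(K(KKK(IK(KI))))
  [4] K(II(II))
  [5] K(I(II))
  [6] K(II)
  [7] KI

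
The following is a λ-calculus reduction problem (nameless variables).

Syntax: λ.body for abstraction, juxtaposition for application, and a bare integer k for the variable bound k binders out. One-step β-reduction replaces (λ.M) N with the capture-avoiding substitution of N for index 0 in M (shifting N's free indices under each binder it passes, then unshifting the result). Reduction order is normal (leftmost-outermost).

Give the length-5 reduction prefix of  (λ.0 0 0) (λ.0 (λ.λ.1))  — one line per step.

Answer: after 5 steps: λ.λ.1

Working:
  start: (λ.0 0 0) (λ.0 (λ.λ.1))
  [1] (λ.0 (λ.λ.1)) (λ.0 (λ.λ.1)) (λ.0 (λ.λ.1))
  [2] (λ.0 (λ.λ.1)) (λ.λ.1) (λ.0 (λ.λ.1))
  [3] (λ.λ.1) (λ.λ.1) (λ.0 (λ.λ.1))
  [4] (λ.λ.λ.1) (λ.0 (λ.λ.1))
  [5] λ.λ.1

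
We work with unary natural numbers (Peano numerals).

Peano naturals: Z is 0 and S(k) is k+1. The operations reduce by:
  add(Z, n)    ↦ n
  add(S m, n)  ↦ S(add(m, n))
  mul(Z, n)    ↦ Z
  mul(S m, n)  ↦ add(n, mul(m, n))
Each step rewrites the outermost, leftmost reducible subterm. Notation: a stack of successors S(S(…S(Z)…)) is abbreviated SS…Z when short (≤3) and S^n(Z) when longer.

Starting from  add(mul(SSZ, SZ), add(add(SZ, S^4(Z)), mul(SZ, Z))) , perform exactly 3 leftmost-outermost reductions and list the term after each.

Answer: after 3 steps: S(add(add(Z, mul(SZ, SZ)), add(add(SZ, S^4(Z)), mul(SZ, Z))))

Reduction:
  start: add(mul(SSZ, SZ), add(add(SZ, S^4(Z)), mul(SZ, Z)))
  →1  add(add(SZ, mul(SZ, SZ)), add(add(SZ, S^4(Z)), mul(SZ, Z)))
  →2  add(S(add(Z, mul(SZ, SZ))), add(add(SZ, S^4(Z)), mul(SZ, Z)))
  →3  S(add(add(Z, mul(SZ, SZ)), add(add(SZ, S^4(Z)), mul(SZ, Z))))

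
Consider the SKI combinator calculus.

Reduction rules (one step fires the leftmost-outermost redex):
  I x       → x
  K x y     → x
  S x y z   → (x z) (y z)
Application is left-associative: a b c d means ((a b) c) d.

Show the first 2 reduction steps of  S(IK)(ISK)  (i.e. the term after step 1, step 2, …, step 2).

  start: S(IK)(ISK)
  [1] SK(ISK)
  [2] SK(SK)

Answer: after 2 steps: SK(SK)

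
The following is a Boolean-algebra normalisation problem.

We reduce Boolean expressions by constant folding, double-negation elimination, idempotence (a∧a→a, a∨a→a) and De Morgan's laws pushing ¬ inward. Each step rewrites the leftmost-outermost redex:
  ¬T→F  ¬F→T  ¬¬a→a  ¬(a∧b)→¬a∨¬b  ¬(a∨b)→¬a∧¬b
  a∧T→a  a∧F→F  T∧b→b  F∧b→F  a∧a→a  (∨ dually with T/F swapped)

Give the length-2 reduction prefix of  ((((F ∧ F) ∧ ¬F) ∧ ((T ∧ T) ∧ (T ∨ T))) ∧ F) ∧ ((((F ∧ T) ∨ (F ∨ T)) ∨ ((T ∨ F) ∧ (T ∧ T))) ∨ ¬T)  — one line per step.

Answer: after 2 steps: F

Derivation:
  start: ((((F ∧ F) ∧ ¬F) ∧ ((T ∧ T) ∧ (T ∨ T))) ∧ F) ∧ ((((F ∧ T) ∨ (F ∨ T)) ∨ ((T ∨ F) ∧ (T ∧ T))) ∨ ¬T)
  step 1: F ∧ ((((F ∧ T) ∨ (F ∨ T)) ∨ ((T ∨ F) ∧ (T ∧ T))) ∨ ¬T)
  step 2: F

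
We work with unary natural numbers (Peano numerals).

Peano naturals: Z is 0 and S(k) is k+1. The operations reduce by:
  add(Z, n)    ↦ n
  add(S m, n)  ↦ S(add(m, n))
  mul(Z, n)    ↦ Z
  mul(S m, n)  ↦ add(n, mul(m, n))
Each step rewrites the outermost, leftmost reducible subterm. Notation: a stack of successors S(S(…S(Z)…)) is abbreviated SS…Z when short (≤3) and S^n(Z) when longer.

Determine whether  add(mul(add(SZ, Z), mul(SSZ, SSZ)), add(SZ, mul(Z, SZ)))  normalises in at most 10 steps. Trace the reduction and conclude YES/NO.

Answer: NO — after 10 steps the term is S(S(add(add(mul(SZ, SSZ), mul(add(Z, Z), mul(SSZ, SSZ))), add(SZ, mul(Z, SZ))))), not yet normal

Derivation:
  start: add(mul(add(SZ, Z), mul(SSZ, SSZ)), add(SZ, mul(Z, SZ)))
  →1  add(mul(S(add(Z, Z)), mul(SSZ, SSZ)), add(SZ, mul(Z, SZ)))
  →2  add(add(mul(SSZ, SSZ), mul(add(Z, Z), mul(SSZ, SSZ))), add(SZ, mul(Z, SZ)))
  →3  add(add(add(SSZ, mul(SZ, SSZ)), mul(add(Z, Z), mul(SSZ, SSZ))), add(SZ, mul(Z, SZ)))
  →4  add(add(S(add(SZ, mul(SZ, SSZ))), mul(add(Z, Z), mul(SSZ, SSZ))), add(SZ, mul(Z, SZ)))
  →5  add(S(add(add(SZ, mul(SZ, SSZ)), mul(add(Z, Z), mul(SSZ, SSZ)))), add(SZ, mul(Z, SZ)))
  →6  S(add(add(add(SZ, mul(SZ, SSZ)), mul(add(Z, Z), mul(SSZ, SSZ))), add(SZ, mul(Z, SZ))))
  →7  S(add(add(S(add(Z, mul(SZ, SSZ))), mul(add(Z, Z), mul(SSZ, SSZ))), add(SZ, mul(Z, SZ))))
  →8  S(add(S(add(add(Z, mul(SZ, SSZ)), mul(add(Z, Z), mul(SSZ, SSZ)))), add(SZ, mul(Z, SZ))))
  →9  S(S(add(add(add(Z, mul(SZ, SSZ)), mul(add(Z, Z), mul(SSZ, SSZ))), add(SZ, mul(Z, SZ)))))
  →10  S(S(add(add(mul(SZ, SSZ), mul(add(Z, Z), mul(SSZ, SSZ))), add(SZ, mul(Z, SZ)))))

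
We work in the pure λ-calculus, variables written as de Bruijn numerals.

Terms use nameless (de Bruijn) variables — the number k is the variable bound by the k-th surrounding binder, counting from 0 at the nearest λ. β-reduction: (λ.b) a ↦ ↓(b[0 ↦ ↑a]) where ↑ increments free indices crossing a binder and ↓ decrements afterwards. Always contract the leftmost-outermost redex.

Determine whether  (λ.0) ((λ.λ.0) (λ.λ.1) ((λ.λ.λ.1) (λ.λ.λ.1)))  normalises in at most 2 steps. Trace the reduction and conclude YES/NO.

  start: (λ.0) ((λ.λ.0) (λ.λ.1) ((λ.λ.λ.1) (λ.λ.λ.1)))
  step 1: (λ.λ.0) (λ.λ.1) ((λ.λ.λ.1) (λ.λ.λ.1))
  step 2: (λ.0) ((λ.λ.λ.1) (λ.λ.λ.1))

Answer: NO — after 2 steps the term is (λ.0) ((λ.λ.λ.1) (λ.λ.λ.1)), not yet normal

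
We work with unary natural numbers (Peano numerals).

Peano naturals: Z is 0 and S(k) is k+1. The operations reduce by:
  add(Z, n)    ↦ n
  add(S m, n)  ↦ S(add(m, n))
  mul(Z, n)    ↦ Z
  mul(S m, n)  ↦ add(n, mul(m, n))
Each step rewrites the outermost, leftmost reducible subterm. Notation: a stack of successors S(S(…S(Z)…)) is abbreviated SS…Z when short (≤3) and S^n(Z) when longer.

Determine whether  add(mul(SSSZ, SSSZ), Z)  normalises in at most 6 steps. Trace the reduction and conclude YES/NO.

Answer: NO — after 6 steps the term is S(S(add(S(add(Z, mul(SSZ, SSSZ))), Z))), not yet normal

Derivation:
  start: add(mul(SSSZ, SSSZ), Z)
  →1  add(add(SSSZ, mul(SSZ, SSSZ)), Z)
  →2  add(S(add(SSZ, mul(SSZ, SSSZ))), Z)
  →3  S(add(add(SSZ, mul(SSZ, SSSZ)), Z))
  →4  S(add(S(add(SZ, mul(SSZ, SSSZ))), Z))
  →5  S(S(add(add(SZ, mul(SSZ, SSSZ)), Z)))
  →6  S(S(add(S(add(Z, mul(SSZ, SSSZ))), Z)))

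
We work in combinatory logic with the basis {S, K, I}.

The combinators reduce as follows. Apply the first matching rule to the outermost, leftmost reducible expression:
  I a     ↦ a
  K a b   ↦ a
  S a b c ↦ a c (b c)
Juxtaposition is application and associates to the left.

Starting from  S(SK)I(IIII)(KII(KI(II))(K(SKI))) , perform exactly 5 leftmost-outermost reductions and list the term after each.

Answer: after 5 steps: III(KII(KI(II))(K(SKI)))

Working:
  start: S(SK)I(IIII)(KII(KI(II))(K(SKI)))
  →1  SK(IIII)(I(IIII))(KII(KI(II))(K(SKI)))
  →2  K(I(IIII))(IIII(I(IIII)))(KII(KI(II))(K(SKI)))
  →3  I(IIII)(KII(KI(II))(K(SKI)))
  →4  IIII(KII(KI(II))(K(SKI)))
  →5  III(KII(KI(II))(K(SKI)))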